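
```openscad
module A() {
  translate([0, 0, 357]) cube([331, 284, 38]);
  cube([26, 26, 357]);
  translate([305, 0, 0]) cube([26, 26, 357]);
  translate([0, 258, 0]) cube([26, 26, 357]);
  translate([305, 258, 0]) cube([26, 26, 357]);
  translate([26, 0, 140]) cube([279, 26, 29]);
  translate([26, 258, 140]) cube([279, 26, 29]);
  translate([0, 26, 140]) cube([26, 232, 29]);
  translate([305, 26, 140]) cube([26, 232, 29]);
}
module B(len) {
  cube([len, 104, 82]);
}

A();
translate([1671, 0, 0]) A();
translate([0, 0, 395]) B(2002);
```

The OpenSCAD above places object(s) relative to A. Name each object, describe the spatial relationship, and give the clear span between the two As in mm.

A is a stool. B is a beam. A beam spans the tops of two stools. The clear span between the two stools is 1340 mm.

Second stool starts at x = 1671; first ends at x = 331; clear span = 1671 − 331 = 1340 mm.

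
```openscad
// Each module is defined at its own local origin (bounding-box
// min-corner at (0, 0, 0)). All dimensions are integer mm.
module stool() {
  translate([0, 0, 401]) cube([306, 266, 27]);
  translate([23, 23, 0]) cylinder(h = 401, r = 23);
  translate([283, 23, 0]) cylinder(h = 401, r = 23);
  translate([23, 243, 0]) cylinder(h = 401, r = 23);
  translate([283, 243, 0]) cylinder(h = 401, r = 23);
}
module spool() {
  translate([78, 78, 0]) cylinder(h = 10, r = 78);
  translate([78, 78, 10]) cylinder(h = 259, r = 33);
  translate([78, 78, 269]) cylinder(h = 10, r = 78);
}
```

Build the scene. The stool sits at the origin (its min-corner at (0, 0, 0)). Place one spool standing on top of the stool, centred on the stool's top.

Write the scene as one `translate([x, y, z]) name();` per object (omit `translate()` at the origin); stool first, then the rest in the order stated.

stool();
translate([75, 55, 428]) spool();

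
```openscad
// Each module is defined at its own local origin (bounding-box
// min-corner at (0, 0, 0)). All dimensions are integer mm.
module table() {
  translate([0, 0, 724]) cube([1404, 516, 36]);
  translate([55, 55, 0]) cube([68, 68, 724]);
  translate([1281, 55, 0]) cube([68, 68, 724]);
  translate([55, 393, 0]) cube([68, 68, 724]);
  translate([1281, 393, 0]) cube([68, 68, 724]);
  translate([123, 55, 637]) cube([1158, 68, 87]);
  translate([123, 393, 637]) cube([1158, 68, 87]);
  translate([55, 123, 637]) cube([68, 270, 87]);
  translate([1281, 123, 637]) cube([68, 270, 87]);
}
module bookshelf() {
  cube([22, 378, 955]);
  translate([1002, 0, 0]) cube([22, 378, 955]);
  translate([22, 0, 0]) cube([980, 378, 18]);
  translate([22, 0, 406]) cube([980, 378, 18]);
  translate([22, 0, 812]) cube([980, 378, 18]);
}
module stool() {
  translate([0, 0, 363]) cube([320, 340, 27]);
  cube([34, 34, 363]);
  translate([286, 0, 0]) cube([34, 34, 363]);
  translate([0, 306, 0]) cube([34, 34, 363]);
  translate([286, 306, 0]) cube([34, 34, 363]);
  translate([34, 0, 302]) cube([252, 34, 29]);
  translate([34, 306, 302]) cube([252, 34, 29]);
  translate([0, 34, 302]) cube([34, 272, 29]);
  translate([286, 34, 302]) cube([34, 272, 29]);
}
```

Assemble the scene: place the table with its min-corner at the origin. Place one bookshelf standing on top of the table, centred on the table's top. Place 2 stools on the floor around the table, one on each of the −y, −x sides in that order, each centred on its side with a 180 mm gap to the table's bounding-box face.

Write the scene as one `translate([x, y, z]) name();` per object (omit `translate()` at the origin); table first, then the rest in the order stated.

table();
translate([190, 69, 760]) bookshelf();
translate([542, -520, 0]) stool();
translate([-500, 88, 0]) stool();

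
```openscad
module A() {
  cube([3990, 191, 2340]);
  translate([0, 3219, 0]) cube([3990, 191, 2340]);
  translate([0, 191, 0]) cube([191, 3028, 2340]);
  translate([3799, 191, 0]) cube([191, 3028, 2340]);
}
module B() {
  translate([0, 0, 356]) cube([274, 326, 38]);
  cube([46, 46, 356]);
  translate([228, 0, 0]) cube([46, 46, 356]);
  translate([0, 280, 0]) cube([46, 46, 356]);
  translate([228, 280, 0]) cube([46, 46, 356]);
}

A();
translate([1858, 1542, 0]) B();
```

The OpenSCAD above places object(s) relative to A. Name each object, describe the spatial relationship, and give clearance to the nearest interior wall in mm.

Clearances: x = 1667, y = 1351; minimum 1351 mm.

A is a house frame. B is a stool. The stool sits inside the house frame, centred. The clearance to the nearest interior wall is 1351 mm.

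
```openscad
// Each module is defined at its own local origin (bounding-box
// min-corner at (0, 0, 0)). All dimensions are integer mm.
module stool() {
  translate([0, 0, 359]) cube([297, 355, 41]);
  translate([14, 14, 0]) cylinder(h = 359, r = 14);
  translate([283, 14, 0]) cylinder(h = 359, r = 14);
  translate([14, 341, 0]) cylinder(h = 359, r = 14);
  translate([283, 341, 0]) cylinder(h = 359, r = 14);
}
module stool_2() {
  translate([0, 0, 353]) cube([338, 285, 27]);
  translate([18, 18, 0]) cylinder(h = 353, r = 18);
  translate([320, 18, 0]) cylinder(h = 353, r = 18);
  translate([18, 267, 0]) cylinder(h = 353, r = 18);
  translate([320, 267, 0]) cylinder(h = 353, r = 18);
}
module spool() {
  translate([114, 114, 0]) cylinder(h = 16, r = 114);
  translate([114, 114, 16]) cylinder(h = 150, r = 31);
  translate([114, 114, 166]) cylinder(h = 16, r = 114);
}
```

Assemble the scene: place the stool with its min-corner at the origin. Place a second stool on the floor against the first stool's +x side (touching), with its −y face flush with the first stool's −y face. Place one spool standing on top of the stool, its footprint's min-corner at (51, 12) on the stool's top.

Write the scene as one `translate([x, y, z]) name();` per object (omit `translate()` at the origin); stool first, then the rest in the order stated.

stool();
translate([297, 0, 0]) stool_2();
translate([51, 12, 400]) spool();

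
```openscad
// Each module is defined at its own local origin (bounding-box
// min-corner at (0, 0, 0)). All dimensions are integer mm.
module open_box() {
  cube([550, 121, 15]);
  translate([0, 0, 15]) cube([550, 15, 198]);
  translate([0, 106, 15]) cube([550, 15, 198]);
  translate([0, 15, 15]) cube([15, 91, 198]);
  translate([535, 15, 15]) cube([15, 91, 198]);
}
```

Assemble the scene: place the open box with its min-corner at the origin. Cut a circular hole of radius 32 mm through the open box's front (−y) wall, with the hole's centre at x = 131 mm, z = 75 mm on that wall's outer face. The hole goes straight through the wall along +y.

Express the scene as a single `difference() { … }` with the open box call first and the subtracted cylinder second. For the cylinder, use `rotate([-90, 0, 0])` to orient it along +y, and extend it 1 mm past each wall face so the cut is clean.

difference() {
  open_box();
  translate([131, -1, 75]) rotate([-90, 0, 0]) cylinder(h = 17, r = 32);
}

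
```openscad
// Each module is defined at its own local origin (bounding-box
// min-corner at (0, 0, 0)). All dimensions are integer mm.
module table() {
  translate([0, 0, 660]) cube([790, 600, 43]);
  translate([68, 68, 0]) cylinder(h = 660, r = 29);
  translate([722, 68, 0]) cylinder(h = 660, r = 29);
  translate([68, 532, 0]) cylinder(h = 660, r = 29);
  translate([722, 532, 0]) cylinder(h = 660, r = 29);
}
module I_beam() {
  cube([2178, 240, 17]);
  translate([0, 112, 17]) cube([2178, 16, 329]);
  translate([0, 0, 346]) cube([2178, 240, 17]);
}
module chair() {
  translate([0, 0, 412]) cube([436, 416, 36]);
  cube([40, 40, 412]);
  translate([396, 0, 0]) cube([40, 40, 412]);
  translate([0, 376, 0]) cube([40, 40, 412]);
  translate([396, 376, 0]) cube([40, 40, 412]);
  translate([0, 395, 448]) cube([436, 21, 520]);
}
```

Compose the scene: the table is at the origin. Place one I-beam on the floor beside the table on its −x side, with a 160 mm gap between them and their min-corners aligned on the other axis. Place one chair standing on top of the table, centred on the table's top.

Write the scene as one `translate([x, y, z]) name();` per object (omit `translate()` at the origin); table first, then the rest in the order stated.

table();
translate([-2338, 0, 0]) I_beam();
translate([177, 92, 703]) chair();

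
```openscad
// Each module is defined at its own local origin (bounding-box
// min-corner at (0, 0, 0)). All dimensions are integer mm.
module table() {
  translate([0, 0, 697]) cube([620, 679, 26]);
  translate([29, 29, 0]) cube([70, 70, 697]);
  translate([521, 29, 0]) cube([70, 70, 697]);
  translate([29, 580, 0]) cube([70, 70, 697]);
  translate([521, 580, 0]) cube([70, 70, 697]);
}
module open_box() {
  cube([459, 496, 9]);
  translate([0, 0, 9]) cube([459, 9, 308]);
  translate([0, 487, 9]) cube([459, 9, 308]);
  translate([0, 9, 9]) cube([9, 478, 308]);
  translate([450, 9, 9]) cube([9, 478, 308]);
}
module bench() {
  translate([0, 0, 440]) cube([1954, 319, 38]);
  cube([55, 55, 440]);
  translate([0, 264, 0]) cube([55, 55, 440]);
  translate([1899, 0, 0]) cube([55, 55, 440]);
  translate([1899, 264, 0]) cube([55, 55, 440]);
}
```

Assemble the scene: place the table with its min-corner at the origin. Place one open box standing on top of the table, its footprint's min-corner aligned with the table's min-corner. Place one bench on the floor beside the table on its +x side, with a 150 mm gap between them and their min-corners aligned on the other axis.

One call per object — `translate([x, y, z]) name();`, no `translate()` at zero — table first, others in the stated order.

table();
translate([0, 0, 723]) open_box();
translate([770, 0, 0]) bench();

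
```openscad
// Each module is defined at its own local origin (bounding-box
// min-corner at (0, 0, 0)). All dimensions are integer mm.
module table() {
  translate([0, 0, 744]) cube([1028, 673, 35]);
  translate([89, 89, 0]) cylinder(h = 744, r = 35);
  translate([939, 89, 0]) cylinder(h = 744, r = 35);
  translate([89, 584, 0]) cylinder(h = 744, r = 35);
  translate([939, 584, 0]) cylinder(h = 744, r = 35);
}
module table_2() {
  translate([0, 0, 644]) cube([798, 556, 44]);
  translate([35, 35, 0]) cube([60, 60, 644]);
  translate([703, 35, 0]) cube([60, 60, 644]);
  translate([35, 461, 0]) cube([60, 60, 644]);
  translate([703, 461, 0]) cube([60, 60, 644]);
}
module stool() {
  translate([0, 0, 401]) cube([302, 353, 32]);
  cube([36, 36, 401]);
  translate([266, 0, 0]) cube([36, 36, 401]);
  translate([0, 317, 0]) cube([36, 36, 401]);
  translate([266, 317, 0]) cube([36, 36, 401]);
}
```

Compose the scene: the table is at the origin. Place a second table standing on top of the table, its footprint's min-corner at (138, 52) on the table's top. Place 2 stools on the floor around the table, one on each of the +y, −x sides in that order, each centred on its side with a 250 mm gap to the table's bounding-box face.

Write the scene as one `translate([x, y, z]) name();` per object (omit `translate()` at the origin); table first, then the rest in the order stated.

table();
translate([138, 52, 779]) table_2();
translate([363, 923, 0]) stool();
translate([-552, 160, 0]) stool();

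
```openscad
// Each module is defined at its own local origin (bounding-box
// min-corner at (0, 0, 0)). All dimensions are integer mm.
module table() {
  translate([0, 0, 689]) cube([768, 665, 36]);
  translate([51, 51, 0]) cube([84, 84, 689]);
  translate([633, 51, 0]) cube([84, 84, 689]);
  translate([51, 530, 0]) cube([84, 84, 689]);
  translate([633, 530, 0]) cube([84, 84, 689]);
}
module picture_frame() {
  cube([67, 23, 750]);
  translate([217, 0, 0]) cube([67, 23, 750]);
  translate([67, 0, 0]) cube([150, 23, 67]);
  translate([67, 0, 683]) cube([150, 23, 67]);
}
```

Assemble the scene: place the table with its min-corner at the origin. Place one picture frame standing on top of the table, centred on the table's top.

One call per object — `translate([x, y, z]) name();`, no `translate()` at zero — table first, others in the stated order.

table();
translate([242, 321, 725]) picture_frame();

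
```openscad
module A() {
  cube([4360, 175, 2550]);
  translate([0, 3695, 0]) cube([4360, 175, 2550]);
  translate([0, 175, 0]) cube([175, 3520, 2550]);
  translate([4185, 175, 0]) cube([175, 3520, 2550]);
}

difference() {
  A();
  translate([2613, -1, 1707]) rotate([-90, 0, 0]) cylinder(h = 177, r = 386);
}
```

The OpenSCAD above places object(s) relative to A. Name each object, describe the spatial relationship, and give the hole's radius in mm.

The subtracted cylinder has r = 386 mm.

A is a house frame. The house frame has a circular hole through its front wall. The hole's radius is 386 mm.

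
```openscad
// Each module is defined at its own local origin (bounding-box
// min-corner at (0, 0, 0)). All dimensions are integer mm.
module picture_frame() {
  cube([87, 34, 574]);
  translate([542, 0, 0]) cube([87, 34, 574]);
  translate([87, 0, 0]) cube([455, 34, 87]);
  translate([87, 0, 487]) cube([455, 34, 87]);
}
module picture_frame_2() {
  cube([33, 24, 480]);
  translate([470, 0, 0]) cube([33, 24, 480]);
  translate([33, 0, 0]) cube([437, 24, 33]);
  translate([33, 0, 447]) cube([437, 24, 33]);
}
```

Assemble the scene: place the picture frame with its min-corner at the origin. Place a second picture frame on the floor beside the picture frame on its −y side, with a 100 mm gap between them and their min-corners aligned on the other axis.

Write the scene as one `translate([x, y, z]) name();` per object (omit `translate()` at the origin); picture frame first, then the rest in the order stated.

picture_frame();
translate([0, -124, 0]) picture_frame_2();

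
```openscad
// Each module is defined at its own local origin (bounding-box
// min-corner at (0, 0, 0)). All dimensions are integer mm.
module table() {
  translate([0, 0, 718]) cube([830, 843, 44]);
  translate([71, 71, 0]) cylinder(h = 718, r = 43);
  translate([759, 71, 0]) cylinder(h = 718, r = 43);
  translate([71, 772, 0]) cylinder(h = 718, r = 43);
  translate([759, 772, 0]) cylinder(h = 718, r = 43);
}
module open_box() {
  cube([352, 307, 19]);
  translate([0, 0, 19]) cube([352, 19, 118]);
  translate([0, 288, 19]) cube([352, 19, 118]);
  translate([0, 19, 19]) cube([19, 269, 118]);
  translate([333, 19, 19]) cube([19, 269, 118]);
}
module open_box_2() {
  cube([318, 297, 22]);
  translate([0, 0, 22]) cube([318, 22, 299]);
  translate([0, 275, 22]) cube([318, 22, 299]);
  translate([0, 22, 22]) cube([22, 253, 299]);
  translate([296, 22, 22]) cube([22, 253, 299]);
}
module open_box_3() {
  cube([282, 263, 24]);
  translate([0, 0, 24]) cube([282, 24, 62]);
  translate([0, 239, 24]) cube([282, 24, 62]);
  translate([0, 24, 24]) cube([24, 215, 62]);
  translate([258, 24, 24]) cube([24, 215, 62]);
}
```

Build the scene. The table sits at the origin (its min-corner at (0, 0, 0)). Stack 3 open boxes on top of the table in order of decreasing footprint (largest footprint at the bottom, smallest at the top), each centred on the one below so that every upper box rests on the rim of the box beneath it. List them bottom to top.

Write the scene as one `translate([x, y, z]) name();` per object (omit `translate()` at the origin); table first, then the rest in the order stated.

table();
translate([239, 268, 762]) open_box();
translate([256, 273, 899]) open_box_2();
translate([274, 290, 1220]) open_box_3();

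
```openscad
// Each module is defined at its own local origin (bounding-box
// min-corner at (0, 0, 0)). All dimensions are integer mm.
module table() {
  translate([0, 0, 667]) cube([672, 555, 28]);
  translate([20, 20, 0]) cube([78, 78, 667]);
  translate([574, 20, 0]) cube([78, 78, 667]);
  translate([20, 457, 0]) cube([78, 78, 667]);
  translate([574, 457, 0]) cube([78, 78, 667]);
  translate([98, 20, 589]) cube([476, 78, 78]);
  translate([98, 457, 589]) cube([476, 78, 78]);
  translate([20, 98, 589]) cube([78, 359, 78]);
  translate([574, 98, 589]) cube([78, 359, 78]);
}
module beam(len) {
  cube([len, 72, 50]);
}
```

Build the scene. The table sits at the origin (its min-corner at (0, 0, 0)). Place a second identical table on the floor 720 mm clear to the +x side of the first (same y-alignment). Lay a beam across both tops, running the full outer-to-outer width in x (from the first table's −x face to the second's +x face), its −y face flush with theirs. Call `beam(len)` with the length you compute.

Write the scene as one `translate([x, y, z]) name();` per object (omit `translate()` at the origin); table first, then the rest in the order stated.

table();
translate([1392, 0, 0]) table();
translate([0, 0, 695]) beam(2064);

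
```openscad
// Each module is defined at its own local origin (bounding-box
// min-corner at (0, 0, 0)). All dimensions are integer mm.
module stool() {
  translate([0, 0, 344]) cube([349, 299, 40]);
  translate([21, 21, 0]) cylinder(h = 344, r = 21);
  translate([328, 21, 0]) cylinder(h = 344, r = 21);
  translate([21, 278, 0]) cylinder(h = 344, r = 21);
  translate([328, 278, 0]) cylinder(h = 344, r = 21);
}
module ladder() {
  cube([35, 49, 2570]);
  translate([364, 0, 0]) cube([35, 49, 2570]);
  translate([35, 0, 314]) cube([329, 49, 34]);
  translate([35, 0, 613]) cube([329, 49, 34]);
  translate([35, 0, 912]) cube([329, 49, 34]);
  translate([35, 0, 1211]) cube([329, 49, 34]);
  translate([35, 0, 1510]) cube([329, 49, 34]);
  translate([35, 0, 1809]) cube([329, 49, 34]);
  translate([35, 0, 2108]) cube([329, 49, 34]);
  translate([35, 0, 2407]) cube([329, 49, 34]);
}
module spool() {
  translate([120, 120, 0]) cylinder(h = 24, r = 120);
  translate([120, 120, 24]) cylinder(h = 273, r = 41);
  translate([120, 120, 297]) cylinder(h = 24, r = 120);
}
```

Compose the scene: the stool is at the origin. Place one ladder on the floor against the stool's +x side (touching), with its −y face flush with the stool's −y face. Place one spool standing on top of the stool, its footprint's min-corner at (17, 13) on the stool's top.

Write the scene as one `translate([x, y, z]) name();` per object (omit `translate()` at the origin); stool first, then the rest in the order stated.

stool();
translate([349, 0, 0]) ladder();
translate([17, 13, 384]) spool();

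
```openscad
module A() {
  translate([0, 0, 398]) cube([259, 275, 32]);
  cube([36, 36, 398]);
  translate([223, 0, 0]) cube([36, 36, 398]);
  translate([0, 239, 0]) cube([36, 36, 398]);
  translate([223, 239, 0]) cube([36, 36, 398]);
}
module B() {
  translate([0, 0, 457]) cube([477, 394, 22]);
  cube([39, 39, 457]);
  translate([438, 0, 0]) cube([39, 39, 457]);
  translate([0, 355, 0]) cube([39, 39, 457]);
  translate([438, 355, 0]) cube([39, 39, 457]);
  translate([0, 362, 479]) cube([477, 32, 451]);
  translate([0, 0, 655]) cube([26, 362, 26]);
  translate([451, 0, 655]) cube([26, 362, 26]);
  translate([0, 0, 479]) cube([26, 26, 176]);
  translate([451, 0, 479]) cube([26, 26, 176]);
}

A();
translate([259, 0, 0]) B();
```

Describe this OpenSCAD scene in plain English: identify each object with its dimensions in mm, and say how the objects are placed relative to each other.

A is a four-legged stool. The seat is a 259×275×32 mm slab whose top surface is at z = 430 mm; four square legs, each 36×36 mm in cross-section, run from the floor (z = 0) to the underside of the seat, each flush with a corner of the seat.

B is a chair: 477×394 mm seat, 22 mm thick, top at z = 479 mm, on four 39 mm square corner legs flush with the seat edges. A 32 mm thick backrest slab spans the full seat width, extending 451 mm above the seat top, its back face flush with the seat's +y edge. Two armrests of 26×26 mm section run along each side from the seat's front edge to the front of the backrest, top faces 202 mm above the seat top and outer faces flush with the seat's x-edges; a 26×26 mm post under the front of each armrest stands on the seat at the front corner.

The chair is against the stool's +x side, with their −y faces flush.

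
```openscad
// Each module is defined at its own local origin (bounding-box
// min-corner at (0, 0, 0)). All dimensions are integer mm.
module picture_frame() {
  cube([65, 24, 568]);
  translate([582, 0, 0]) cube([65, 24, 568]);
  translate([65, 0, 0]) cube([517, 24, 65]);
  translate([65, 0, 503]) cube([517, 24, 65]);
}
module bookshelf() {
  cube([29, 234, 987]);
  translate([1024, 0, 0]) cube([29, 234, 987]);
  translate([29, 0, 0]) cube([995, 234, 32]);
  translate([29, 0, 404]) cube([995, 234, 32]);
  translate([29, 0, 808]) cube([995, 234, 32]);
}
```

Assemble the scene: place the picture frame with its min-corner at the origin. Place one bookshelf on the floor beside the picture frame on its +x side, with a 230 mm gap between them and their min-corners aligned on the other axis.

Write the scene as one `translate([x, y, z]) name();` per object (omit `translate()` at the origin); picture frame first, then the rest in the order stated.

picture_frame();
translate([877, 0, 0]) bookshelf();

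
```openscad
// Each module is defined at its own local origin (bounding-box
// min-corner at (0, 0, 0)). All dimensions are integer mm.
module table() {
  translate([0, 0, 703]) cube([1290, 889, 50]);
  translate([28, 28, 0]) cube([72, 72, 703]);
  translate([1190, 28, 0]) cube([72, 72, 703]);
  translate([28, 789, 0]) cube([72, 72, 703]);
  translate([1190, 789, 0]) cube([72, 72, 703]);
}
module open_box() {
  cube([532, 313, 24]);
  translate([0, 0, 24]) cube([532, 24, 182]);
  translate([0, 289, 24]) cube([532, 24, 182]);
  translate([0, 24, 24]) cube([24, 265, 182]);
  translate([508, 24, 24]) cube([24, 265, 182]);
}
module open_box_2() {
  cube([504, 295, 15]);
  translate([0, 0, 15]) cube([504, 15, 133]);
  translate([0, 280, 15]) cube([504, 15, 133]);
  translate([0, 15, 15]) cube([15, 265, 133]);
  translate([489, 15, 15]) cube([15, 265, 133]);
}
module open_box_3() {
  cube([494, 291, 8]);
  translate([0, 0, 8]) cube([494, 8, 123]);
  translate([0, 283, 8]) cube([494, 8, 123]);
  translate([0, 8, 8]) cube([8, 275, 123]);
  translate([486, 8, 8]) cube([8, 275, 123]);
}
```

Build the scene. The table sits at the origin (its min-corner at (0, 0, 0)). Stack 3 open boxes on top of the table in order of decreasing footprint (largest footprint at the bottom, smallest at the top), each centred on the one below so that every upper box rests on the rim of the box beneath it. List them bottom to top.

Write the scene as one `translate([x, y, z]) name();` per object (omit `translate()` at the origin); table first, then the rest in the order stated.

table();
translate([379, 288, 753]) open_box();
translate([393, 297, 959]) open_box_2();
translate([398, 299, 1107]) open_box_3();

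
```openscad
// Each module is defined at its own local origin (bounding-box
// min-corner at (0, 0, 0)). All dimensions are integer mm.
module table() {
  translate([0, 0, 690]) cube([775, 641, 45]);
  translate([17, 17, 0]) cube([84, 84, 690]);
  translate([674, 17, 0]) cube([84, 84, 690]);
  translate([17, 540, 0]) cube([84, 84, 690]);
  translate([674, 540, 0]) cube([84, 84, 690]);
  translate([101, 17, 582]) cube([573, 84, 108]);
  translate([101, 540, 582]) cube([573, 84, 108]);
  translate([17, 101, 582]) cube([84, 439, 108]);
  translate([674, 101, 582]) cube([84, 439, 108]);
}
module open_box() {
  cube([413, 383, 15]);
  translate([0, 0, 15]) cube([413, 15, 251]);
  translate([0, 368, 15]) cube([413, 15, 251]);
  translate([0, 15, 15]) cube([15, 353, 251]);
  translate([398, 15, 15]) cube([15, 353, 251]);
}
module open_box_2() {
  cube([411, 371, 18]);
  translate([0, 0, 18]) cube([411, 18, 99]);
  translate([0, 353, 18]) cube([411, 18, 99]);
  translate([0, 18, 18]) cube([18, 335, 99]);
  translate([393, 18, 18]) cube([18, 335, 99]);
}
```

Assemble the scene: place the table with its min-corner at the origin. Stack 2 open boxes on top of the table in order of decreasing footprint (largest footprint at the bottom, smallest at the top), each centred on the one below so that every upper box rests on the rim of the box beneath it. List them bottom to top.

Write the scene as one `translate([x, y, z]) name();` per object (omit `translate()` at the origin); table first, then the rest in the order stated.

table();
translate([181, 129, 735]) open_box();
translate([182, 135, 1001]) open_box_2();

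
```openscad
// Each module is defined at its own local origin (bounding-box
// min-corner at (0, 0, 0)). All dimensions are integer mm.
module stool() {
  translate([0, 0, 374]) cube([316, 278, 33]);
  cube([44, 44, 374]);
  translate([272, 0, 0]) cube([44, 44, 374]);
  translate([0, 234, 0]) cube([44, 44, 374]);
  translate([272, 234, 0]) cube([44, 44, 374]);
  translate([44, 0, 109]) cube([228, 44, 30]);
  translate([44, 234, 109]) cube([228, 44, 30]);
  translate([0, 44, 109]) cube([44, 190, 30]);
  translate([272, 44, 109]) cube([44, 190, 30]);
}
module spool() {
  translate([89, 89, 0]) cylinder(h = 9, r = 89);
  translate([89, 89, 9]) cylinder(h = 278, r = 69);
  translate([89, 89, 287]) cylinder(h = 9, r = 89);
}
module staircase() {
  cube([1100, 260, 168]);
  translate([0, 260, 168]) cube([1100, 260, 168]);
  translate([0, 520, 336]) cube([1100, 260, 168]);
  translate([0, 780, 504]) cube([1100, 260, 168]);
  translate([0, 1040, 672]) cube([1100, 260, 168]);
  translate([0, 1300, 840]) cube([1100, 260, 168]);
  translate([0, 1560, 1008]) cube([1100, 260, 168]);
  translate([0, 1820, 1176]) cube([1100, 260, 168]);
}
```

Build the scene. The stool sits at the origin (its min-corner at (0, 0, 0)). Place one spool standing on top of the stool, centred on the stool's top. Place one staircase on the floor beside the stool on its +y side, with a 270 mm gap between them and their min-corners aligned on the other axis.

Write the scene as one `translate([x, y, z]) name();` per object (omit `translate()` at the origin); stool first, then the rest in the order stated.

stool();
translate([69, 50, 407]) spool();
translate([0, 548, 0]) staircase();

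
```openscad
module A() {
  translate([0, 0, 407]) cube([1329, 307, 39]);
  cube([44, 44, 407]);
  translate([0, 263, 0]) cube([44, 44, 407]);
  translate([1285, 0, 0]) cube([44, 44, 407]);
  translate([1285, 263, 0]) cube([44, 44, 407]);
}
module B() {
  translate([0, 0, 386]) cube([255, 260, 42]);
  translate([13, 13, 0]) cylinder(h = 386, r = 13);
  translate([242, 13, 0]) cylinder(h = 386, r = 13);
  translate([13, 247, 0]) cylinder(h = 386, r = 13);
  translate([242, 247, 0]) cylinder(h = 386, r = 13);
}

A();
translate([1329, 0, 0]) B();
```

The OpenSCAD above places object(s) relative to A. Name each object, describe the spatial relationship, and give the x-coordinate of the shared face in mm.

A is a bench. B is a stool. The stool is against the bench's +x side, with their −y faces flush. The x-coordinate of the shared face is 1329 mm.

The bench's +x face and the stool's −x face are both at x = 1329 mm.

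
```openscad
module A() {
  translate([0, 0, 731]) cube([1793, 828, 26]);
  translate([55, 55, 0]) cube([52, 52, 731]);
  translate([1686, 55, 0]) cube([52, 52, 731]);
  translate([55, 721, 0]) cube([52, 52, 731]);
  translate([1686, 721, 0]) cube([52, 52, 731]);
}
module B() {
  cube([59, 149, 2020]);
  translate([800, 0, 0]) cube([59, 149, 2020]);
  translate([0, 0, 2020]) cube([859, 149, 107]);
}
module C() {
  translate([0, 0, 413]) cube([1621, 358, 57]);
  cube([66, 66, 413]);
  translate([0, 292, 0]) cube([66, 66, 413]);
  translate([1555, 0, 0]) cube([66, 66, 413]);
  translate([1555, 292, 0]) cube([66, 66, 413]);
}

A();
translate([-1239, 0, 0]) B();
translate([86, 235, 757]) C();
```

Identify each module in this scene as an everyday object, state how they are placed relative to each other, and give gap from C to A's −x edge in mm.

A is a table. B is a door frame. C is a bench. The door frame is on the floor beside the table on its −x side. The bench is on top of the table, centred. The gap from the bench to the table's −x edge is 86 mm.

The bench's min-x is at 86; the table's min-x is 0; gap = 86 mm.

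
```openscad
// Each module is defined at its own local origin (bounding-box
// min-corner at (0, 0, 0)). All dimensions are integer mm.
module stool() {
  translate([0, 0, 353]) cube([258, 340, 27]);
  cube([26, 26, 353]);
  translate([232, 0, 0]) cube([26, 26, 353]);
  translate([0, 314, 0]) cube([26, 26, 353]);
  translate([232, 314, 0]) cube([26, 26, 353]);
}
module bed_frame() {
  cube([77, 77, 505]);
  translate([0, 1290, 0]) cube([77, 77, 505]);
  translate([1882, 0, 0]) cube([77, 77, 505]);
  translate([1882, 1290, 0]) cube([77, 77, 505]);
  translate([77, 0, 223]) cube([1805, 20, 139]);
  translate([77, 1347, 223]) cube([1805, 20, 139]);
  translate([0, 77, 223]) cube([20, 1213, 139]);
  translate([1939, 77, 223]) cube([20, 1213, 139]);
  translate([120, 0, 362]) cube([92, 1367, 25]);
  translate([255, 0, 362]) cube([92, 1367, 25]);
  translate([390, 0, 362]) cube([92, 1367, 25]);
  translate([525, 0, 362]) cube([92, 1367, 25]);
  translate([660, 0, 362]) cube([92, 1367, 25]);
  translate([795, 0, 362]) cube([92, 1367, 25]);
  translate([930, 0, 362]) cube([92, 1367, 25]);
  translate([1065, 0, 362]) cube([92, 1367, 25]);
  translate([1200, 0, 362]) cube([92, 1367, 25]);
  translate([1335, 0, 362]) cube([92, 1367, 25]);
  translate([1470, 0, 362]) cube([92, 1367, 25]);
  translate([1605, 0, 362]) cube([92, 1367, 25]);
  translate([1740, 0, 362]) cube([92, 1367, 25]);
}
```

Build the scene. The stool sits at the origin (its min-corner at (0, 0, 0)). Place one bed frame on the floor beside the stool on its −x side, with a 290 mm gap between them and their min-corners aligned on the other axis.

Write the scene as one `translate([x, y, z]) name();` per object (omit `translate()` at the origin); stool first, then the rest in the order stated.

stool();
translate([-2249, 0, 0]) bed_frame();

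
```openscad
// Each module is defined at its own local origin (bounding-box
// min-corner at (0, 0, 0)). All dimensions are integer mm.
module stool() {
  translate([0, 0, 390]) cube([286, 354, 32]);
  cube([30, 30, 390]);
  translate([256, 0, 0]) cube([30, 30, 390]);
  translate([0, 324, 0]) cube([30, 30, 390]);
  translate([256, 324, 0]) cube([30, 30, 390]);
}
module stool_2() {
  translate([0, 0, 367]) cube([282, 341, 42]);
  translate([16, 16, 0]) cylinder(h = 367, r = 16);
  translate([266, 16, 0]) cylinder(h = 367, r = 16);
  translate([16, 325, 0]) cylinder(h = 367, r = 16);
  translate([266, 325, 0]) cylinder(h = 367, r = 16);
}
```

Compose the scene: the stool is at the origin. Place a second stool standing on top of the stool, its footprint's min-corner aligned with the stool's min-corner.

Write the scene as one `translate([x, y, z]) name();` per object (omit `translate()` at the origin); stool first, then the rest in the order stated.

stool();
translate([0, 0, 422]) stool_2();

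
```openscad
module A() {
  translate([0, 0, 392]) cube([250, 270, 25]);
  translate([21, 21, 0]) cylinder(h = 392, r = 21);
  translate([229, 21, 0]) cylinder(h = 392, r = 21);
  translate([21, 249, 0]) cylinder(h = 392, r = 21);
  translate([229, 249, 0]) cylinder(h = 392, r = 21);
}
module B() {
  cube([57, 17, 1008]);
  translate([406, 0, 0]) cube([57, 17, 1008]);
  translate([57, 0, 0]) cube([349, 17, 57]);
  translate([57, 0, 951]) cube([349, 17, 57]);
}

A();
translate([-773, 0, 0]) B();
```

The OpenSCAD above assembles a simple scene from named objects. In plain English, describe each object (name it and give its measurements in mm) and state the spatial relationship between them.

A is a simple wooden stool: a rectangular seat 250 mm (x) by 270 mm (y), 25 mm thick, top face at z = 417 mm, on four round legs, each 42 mm in diameter. The legs rest on z = 0, each leg's axis is inset half a diameter from the nearest pair of seat edges (so the leg's bounding box is flush with the corner).

B is a picture frame with a 349×894 mm rectangular opening (x by z) and a uniform 57 mm border on every side. Frame depth is 17 mm along y. It is built from two vertical stiles running the full outside height and two horizontal rails spanning the gap between the stiles.

The picture frame is on the floor beside the stool on its −x side.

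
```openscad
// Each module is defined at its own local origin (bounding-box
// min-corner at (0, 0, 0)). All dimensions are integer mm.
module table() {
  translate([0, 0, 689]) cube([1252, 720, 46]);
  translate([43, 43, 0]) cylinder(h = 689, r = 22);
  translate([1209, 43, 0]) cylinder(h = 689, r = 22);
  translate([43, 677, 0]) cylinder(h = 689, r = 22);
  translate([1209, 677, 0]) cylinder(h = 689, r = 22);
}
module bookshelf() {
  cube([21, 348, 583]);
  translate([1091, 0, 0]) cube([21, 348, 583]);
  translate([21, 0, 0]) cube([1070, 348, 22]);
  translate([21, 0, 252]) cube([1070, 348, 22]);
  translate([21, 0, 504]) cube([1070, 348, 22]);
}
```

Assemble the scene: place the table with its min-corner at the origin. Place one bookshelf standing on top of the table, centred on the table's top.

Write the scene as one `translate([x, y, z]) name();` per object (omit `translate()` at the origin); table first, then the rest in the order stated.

table();
translate([70, 186, 735]) bookshelf();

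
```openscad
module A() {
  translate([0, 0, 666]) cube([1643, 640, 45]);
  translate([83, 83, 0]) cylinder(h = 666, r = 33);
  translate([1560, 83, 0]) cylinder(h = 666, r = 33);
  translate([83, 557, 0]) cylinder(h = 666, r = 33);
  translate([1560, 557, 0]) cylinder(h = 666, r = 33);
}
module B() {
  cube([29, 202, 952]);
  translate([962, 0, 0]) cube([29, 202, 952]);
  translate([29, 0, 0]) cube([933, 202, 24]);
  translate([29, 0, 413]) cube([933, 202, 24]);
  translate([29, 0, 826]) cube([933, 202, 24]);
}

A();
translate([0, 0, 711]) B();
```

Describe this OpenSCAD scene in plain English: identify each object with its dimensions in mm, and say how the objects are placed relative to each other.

A is a table with a 1643×640 mm rectangular top, 45 mm thick, top surface at z = 711 mm, supported by four round legs of 66 mm diameter, each leg's bounding box inset 50 mm from the nearest pair of top edges, running from the floor.

B is a bookshelf 991 mm wide overall, 202 mm deep and 952 mm tall. The two sides are 29 mm thick vertical panels. 3 horizontal shelves of 24 mm thickness span between the inner faces of the sides; the lowest shelf sits on the floor and shelves are stacked with a clear vertical gap of 389 mm between each pair.

The bookshelf is on top of the table.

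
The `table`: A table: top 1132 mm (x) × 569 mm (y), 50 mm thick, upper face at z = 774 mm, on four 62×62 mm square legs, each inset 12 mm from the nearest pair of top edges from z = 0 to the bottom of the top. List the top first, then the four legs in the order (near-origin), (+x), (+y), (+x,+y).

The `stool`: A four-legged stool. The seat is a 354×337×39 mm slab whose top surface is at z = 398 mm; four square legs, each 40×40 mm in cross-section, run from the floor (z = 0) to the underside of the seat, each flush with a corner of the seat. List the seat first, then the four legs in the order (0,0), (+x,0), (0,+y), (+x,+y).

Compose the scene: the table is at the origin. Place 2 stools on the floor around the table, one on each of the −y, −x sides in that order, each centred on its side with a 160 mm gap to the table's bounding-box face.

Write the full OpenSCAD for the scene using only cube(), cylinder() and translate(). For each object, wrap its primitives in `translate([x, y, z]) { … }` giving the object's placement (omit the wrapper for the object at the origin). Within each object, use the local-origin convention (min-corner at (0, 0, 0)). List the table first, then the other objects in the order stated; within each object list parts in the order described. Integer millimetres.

translate([0, 0, 724]) cube([1132, 569, 50]);
translate([12, 12, 0]) cube([62, 62, 724]);
translate([1058, 12, 0]) cube([62, 62, 724]);
translate([12, 495, 0]) cube([62, 62, 724]);
translate([1058, 495, 0]) cube([62, 62, 724]);
translate([389, -497, 0]) {
  translate([0, 0, 359]) cube([354, 337, 39]);
  cube([40, 40, 359]);
  translate([314, 0, 0]) cube([40, 40, 359]);
  translate([0, 297, 0]) cube([40, 40, 359]);
  translate([314, 297, 0]) cube([40, 40, 359]);
}
translate([-514, 116, 0]) {
  translate([0, 0, 359]) cube([354, 337, 39]);
  cube([40, 40, 359]);
  translate([314, 0, 0]) cube([40, 40, 359]);
  translate([0, 297, 0]) cube([40, 40, 359]);
  translate([314, 297, 0]) cube([40, 40, 359]);
}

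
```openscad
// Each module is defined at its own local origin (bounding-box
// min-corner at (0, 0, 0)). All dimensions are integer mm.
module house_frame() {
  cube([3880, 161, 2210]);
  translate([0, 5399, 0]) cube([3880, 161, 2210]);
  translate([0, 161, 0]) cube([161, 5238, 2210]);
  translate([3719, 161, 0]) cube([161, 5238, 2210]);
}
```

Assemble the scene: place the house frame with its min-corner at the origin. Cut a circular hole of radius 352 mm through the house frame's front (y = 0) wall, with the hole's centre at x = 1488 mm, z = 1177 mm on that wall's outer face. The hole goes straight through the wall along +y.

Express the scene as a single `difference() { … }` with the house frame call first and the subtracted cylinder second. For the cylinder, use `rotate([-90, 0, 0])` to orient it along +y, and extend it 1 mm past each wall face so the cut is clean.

difference() {
  house_frame();
  translate([1488, -1, 1177]) rotate([-90, 0, 0]) cylinder(h = 163, r = 352);
}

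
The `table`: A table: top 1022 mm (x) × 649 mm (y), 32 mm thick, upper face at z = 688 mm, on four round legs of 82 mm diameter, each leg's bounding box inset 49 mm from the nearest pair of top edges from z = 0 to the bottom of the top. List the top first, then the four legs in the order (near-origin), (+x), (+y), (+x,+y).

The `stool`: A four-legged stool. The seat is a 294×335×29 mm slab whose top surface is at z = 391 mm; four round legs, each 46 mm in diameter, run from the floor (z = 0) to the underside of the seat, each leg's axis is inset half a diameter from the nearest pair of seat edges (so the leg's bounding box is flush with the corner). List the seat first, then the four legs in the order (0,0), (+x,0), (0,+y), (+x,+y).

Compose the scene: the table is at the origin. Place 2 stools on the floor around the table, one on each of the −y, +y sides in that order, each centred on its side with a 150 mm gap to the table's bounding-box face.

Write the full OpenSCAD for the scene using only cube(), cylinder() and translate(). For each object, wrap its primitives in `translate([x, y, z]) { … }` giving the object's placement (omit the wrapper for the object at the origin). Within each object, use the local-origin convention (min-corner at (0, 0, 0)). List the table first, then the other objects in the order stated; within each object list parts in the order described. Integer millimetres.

translate([0, 0, 656]) cube([1022, 649, 32]);
translate([90, 90, 0]) cylinder(h = 656, r = 41);
translate([932, 90, 0]) cylinder(h = 656, r = 41);
translate([90, 559, 0]) cylinder(h = 656, r = 41);
translate([932, 559, 0]) cylinder(h = 656, r = 41);
translate([364, -485, 0]) {
  translate([0, 0, 362]) cube([294, 335, 29]);
  translate([23, 23, 0]) cylinder(h = 362, r = 23);
  translate([271, 23, 0]) cylinder(h = 362, r = 23);
  translate([23, 312, 0]) cylinder(h = 362, r = 23);
  translate([271, 312, 0]) cylinder(h = 362, r = 23);
}
translate([364, 799, 0]) {
  translate([0, 0, 362]) cube([294, 335, 29]);
  translate([23, 23, 0]) cylinder(h = 362, r = 23);
  translate([271, 23, 0]) cylinder(h = 362, r = 23);
  translate([23, 312, 0]) cylinder(h = 362, r = 23);
  translate([271, 312, 0]) cylinder(h = 362, r = 23);
}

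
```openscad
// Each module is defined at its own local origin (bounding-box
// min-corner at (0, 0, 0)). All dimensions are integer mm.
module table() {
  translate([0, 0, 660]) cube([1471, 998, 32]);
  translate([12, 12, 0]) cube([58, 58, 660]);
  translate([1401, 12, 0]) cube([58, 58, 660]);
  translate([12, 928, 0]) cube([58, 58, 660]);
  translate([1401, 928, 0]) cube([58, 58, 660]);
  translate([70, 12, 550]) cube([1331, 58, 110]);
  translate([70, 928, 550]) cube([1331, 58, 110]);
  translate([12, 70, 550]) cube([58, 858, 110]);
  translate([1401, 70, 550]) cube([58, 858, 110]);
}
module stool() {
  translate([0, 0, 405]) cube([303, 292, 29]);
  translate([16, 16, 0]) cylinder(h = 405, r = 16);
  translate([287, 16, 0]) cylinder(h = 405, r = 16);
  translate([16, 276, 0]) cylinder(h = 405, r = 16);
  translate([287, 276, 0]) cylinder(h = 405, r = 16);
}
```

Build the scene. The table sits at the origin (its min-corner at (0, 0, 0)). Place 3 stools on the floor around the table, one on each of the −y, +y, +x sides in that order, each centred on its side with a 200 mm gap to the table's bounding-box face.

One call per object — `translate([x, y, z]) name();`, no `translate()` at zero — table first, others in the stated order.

table();
translate([584, -492, 0]) stool();
translate([584, 1198, 0]) stool();
translate([1671, 353, 0]) stool();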